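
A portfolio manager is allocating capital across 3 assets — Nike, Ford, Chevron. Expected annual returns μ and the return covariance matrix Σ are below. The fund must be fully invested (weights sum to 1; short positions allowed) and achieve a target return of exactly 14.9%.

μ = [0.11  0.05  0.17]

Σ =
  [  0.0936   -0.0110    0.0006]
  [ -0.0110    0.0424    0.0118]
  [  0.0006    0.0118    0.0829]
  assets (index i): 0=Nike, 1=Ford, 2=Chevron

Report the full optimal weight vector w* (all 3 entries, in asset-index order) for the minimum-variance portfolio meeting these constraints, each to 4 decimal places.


0.3203  0.0148  0.6648

p=Σ⁻¹μ = [1.2784  0.9817  1.9017]
q=Σ⁻¹𝟙 = [13.5380  24.7477  8.4422]
a=μᵀp=0.512992  b=𝟙ᵀp=4.161732  c=𝟙ᵀq=46.727840  D=ac−b²=6.650980
λ₁=(c·0.149−b)/D = (46.727840·0.149−4.161732)/6.650980 = 0.421098
λ₂=(a−b·0.149)/D = (0.512992−4.161732·0.149)/6.650980 = -0.016104
w* = 0.421098·p + -0.016104·q:
  w_0 = 0.421098·1.2784 + -0.016104·13.5380 = 0.3203  (Nike)
  w_1 = 0.421098·0.9817 + -0.016104·24.7477 = 0.0148  (Ford)
  w_2 = 0.421098·1.9017 + -0.016104·8.4422 = 0.6648  (Chevron)
Σw_i=1.0000  μᵀw=0.1490
σ²=wᵀΣw=λ₁·μ_p+λ₂ = 0.421098·0.149 + -0.016104 = 0.046640 ≈ 0.0466


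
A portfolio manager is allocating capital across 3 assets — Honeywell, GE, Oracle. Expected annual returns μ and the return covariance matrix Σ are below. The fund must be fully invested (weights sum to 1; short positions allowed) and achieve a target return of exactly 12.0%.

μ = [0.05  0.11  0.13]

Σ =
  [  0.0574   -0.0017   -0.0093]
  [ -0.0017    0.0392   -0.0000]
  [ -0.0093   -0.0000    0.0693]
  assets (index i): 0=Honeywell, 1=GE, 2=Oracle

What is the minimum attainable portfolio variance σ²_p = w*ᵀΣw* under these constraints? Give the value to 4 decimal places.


g=Σ⁻¹μ = [1.2878  2.8620  2.0487]
h=Σ⁻¹𝟙 = [20.9986  26.4209  17.2480]
a=μᵀg=0.645539  b=𝟙ᵀg=6.198468  c=𝟙ᵀh=64.667514  D=ac−b²=3.324409
λ₁=(c·0.120−b)/D = (64.667514·0.120−6.198468)/3.324409 = 0.469748
λ₂=(a−b·0.120)/D = (0.645539−6.198468·0.120)/3.324409 = -0.029562
w* = 0.469748·g + -0.029562·h:
  w_0 = 0.469748·1.2878 + -0.029562·20.9986 = -0.0158  (Honeywell)
  w_1 = 0.469748·2.8620 + -0.029562·26.4209 = 0.5633  (GE)
  w_2 = 0.469748·2.0487 + -0.029562·17.2480 = 0.4525  (Oracle)
Σw_i=1.0000  μᵀw=0.1200
σ²=wᵀΣw=λ₁·μ_p+λ₂ = 0.469748·0.120 + -0.029562 = 0.026807 ≈ 0.0268

0.0268


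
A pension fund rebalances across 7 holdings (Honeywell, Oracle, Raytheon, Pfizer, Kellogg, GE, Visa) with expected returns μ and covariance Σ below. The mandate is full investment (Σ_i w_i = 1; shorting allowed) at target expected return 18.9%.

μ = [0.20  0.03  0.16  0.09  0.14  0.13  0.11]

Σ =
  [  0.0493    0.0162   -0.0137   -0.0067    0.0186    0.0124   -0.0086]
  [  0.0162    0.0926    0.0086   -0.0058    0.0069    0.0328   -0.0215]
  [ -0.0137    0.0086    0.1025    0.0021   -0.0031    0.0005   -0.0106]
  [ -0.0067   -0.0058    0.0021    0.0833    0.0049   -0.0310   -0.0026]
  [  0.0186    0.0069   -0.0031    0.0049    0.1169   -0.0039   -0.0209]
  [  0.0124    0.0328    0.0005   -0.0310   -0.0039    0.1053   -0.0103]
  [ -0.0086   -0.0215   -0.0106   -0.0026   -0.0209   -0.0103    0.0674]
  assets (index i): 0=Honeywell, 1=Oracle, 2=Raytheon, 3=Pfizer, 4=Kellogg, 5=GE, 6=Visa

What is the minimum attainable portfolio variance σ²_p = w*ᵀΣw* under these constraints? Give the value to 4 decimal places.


0.0185

u=Σ⁻¹μ = [4.9690  -0.6378  2.5847  2.0745  1.0490  1.7934  3.1485]
v=Σ⁻¹𝟙 = [22.4359  7.9102  14.8488  19.1736  9.5993  13.0860  28.2741]
a=μᵀu=2.301243  b=𝟙ᵀu=14.981159  c=𝟙ᵀv=115.327947  D=ac−b²=40.962540
λ₁=(c·0.189−b)/D = (115.327947·0.189−14.981159)/40.962540 = 0.166392
λ₂=(a−b·0.189)/D = (2.301243−14.981159·0.189)/40.962540 = -0.012943
w* = 0.166392·u + -0.012943·v:
  w_0 = 0.166392·4.9690 + -0.012943·22.4359 = 0.5364  (Honeywell)
  w_1 = 0.166392·-0.6378 + -0.012943·7.9102 = -0.2085  (Oracle)
  w_2 = 0.166392·2.5847 + -0.012943·14.8488 = 0.2379  (Raytheon)
  w_3 = 0.166392·2.0745 + -0.012943·19.1736 = 0.0970  (Pfizer)
  w_4 = 0.166392·1.0490 + -0.012943·9.5993 = 0.0503  (Kellogg)
  w_5 = 0.166392·1.7934 + -0.012943·13.0860 = 0.1290  (GE)
  w_6 = 0.166392·3.1485 + -0.012943·28.2741 = 0.1579  (Visa)
Σw_i=1.0000  μᵀw=0.1890
σ²=wᵀΣw=λ₁·μ_p+λ₂ = 0.166392·0.189 + -0.012943 = 0.018505 ≈ 0.0185


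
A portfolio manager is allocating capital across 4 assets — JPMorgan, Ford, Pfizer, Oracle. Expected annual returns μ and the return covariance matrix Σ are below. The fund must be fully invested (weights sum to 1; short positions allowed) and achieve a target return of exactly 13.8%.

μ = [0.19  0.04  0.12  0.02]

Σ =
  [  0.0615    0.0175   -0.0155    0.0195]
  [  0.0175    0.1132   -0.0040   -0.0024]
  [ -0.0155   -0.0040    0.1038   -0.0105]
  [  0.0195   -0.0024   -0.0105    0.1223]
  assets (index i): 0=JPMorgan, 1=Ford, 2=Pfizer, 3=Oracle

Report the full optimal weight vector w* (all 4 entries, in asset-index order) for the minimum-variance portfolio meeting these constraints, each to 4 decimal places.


x=Σ⁻¹μ = [3.6417  -0.1566  1.6658  -0.2772]
y=Σ⁻¹𝟙 = [15.2818  7.0752  12.8952  6.9860]
a=μᵀx=0.880014  b=𝟙ᵀx=4.873701  c=𝟙ᵀy=42.238230  D=ac−b²=13.417279
λ₁=(c·0.138−b)/D = (42.238230·0.138−4.873701)/13.417279 = 0.071190
λ₂=(a−b·0.138)/D = (0.880014−4.873701·0.138)/13.417279 = 0.015461
w* = 0.071190·x + 0.015461·y:
  w_0 = 0.071190·3.6417 + 0.015461·15.2818 = 0.4955  (JPMorgan)
  w_1 = 0.071190·-0.1566 + 0.015461·7.0752 = 0.0982  (Ford)
  w_2 = 0.071190·1.6658 + 0.015461·12.8952 = 0.3180  (Pfizer)
  w_3 = 0.071190·-0.2772 + 0.015461·6.9860 = 0.0883  (Oracle)
Σw_i=1.0000  μᵀw=0.1380
σ²=wᵀΣw=λ₁·μ_p+λ₂ = 0.071190·0.138 + 0.015461 = 0.025285 ≈ 0.0253

0.4955  0.0982  0.3180  0.0883


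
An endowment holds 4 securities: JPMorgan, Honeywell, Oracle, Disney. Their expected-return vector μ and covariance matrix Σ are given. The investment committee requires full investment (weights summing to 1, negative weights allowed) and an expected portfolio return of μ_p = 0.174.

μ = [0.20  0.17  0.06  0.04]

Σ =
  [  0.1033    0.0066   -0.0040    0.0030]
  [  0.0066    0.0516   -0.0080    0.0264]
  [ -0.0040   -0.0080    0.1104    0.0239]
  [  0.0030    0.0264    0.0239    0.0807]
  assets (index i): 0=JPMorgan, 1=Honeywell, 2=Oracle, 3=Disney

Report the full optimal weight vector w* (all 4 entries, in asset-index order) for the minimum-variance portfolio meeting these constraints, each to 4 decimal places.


g=Σ⁻¹μ = [1.7686  3.8398  1.1376  -1.1632]
h=Σ⁻¹𝟙 = [8.8144  18.1959  10.0150  3.1453]
a=μᵀg=1.028223  b=𝟙ᵀg=5.582898  c=𝟙ᵀh=40.170607  D=ac−b²=10.135596
λ₁=(c·0.174−b)/D = (40.170607·0.174−5.582898)/10.135596 = 0.138797
λ₂=(a−b·0.174)/D = (1.028223−5.582898·0.174)/10.135596 = 0.005604
w* = 0.138797·g + 0.005604·h:
  w_0 = 0.138797·1.7686 + 0.005604·8.8144 = 0.2949  (JPMorgan)
  w_1 = 0.138797·3.8398 + 0.005604·18.1959 = 0.6349  (Honeywell)
  w_2 = 0.138797·1.1376 + 0.005604·10.0150 = 0.2140  (Oracle)
  w_3 = 0.138797·-1.1632 + 0.005604·3.1453 = -0.1438  (Disney)
Σw_i=1.0000  μᵀw=0.1740
σ²=wᵀΣw=λ₁·μ_p+λ₂ = 0.138797·0.174 + 0.005604 = 0.029755 ≈ 0.0298

0.2949  0.6349  0.2140  -0.1438


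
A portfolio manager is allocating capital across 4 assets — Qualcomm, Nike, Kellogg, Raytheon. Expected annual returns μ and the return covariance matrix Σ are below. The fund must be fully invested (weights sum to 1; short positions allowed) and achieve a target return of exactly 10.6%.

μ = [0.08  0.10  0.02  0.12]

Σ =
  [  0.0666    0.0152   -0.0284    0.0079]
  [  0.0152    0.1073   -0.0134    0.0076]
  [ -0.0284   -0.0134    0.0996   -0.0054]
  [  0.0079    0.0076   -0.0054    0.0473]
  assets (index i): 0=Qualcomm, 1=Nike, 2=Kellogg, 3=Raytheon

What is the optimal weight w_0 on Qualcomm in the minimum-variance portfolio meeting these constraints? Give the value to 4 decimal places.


0.1595

g=Σ⁻¹μ = [1.0746  0.7059  0.7284  2.3273]
h=Σ⁻¹𝟙 = [18.4545  7.5370  17.3371  18.8277]
a=μᵀg=0.450395  b=𝟙ᵀg=4.836122  c=𝟙ᵀh=62.156271  D=ac−b²=4.606783
λ₁=(c·0.106−b)/D = (62.156271·0.106−4.836122)/4.606783 = 0.380405
λ₂=(a−b·0.106)/D = (0.450395−4.836122·0.106)/4.606783 = -0.013509
w* = 0.380405·g + -0.013509·h:
  w_0 = 0.380405·1.0746 + -0.013509·18.4545 = 0.1595  (Qualcomm)
  w_1 = 0.380405·0.7059 + -0.013509·7.5370 = 0.1667  (Nike)
  w_2 = 0.380405·0.7284 + -0.013509·17.3371 = 0.0429  (Kellogg)
  w_3 = 0.380405·2.3273 + -0.013509·18.8277 = 0.6310  (Raytheon)
Σw_i=1.0000  μᵀw=0.1060
σ²=wᵀΣw=λ₁·μ_p+λ₂ = 0.380405·0.106 + -0.013509 = 0.026814 ≈ 0.0268


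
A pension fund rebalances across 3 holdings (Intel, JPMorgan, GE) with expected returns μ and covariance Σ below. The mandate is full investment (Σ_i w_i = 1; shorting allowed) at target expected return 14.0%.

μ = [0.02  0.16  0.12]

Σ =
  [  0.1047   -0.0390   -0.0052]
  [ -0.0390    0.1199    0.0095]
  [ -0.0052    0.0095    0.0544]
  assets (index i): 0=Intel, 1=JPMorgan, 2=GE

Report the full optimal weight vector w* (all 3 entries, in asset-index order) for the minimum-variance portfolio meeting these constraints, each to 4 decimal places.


-0.0233  0.4418  0.5815

g=Σ⁻¹μ = [0.8296  1.4432  2.0332]
h=Σ⁻¹𝟙 = [14.8098  11.7514  17.7458]
a=μᵀg=0.491480  b=𝟙ᵀg=4.305922  c=𝟙ᵀh=44.307021  D=ac−b²=3.235072
λ₁=(c·0.140−b)/D = (44.307021·0.140−4.305922)/3.235072 = 0.586405
λ₂=(a−b·0.140)/D = (0.491480−4.305922·0.140)/3.235072 = -0.034419
w* = 0.586405·g + -0.034419·h:
  w_0 = 0.586405·0.8296 + -0.034419·14.8098 = -0.0233  (Intel)
  w_1 = 0.586405·1.4432 + -0.034419·11.7514 = 0.4418  (JPMorgan)
  w_2 = 0.586405·2.0332 + -0.034419·17.7458 = 0.5815  (GE)
Σw_i=1.0000  μᵀw=0.1400
σ²=wᵀΣw=λ₁·μ_p+λ₂ = 0.586405·0.140 + -0.034419 = 0.047677 ≈ 0.0477


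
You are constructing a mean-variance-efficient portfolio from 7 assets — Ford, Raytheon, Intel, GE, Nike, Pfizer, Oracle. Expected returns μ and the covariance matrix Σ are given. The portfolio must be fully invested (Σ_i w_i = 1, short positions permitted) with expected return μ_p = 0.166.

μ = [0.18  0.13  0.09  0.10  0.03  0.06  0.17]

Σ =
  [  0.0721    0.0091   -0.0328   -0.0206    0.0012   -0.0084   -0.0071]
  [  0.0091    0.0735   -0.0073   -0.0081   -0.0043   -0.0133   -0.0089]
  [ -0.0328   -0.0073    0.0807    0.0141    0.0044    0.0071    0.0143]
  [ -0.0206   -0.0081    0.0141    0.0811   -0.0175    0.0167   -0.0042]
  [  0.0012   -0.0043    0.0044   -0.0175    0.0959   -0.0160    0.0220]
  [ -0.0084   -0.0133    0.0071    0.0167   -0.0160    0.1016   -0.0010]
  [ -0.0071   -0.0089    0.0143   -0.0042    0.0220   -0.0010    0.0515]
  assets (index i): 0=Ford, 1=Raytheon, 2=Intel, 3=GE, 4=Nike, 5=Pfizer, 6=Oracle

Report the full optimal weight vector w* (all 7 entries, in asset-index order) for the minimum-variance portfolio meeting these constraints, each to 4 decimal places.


g=Σ⁻¹μ = [4.1733  2.2982  1.8605  2.2264  -0.1053  0.7633  3.9983]
h=Σ⁻¹𝟙 = [27.7867  19.1376  17.0273  19.2464  11.4129  12.2736  18.7601]
a=μᵀg=2.162393  b=𝟙ᵀg=15.214609  c=𝟙ᵀh=125.644577  D=ac−b²=40.208600
λ₁=(c·0.166−b)/D = (125.644577·0.166−15.214609)/40.208600 = 0.140328
λ₂=(a−b·0.166)/D = (2.162393−15.214609·0.166)/40.208600 = -0.009034
w* = 0.140328·g + -0.009034·h:
  w_0 = 0.140328·4.1733 + -0.009034·27.7867 = 0.3346  (Ford)
  w_1 = 0.140328·2.2982 + -0.009034·19.1376 = 0.1496  (Raytheon)
  w_2 = 0.140328·1.8605 + -0.009034·17.0273 = 0.1073  (Intel)
  w_3 = 0.140328·2.2264 + -0.009034·19.2464 = 0.1386  (GE)
  w_4 = 0.140328·-0.1053 + -0.009034·11.4129 = -0.1179  (Nike)
  w_5 = 0.140328·0.7633 + -0.009034·12.2736 = -0.0038  (Pfizer)
  w_6 = 0.140328·3.9983 + -0.009034·18.7601 = 0.3916  (Oracle)
Σw_i=1.0000  μᵀw=0.1660
σ²=wᵀΣw=λ₁·μ_p+λ₂ = 0.140328·0.166 + -0.009034 = 0.014261 ≈ 0.0143

0.3346  0.1496  0.1073  0.1386  -0.1179  -0.0038  0.3916


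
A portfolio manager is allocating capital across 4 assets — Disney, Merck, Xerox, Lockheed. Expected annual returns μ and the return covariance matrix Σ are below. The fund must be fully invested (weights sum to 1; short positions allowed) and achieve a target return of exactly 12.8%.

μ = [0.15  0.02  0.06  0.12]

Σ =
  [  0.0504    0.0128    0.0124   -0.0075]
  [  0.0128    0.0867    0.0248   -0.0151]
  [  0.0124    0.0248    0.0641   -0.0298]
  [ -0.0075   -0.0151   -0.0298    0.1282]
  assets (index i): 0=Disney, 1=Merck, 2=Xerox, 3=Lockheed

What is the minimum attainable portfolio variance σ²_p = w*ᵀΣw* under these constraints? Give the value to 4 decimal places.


0.0246

u=Σ⁻¹μ = [2.9794  -0.2893  1.0897  1.3296]
v=Σ⁻¹𝟙 = [16.1336  6.8916  15.9830  13.2711]
a=μᵀu=0.666058  b=𝟙ᵀu=5.109382  c=𝟙ᵀv=52.279343  D=ac−b²=8.715284
λ₁=(c·0.128−b)/D = (52.279343·0.128−5.109382)/8.715284 = 0.181563
λ₂=(a−b·0.128)/D = (0.666058−5.109382·0.128)/8.715284 = 0.001383
w* = 0.181563·u + 0.001383·v:
  w_0 = 0.181563·2.9794 + 0.001383·16.1336 = 0.5633  (Disney)
  w_1 = 0.181563·-0.2893 + 0.001383·6.8916 = -0.0430  (Merck)
  w_2 = 0.181563·1.0897 + 0.001383·15.9830 = 0.2200  (Xerox)
  w_3 = 0.181563·1.3296 + 0.001383·13.2711 = 0.2598  (Lockheed)
Σw_i=1.0000  μᵀw=0.1280
σ²=wᵀΣw=λ₁·μ_p+λ₂ = 0.181563·0.128 + 0.001383 = 0.024624 ≈ 0.0246


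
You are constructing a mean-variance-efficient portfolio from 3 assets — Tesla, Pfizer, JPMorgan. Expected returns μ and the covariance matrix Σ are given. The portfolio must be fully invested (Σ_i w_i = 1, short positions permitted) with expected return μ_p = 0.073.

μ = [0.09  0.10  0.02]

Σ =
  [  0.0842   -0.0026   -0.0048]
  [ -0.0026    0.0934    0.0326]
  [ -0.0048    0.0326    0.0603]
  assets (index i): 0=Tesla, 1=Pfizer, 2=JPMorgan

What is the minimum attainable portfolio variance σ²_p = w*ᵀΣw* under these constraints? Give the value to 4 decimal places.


0.0316

x=Σ⁻¹μ = [1.0928  1.1771  -0.2177]
y=Σ⁻¹𝟙 = [12.8807  6.0631  14.3312]
a=μᵀx=0.211707  b=𝟙ᵀx=2.052195  c=𝟙ᵀy=33.274965  D=ac−b²=2.833029
λ₁=(c·0.073−b)/D = (33.274965·0.073−2.052195)/2.833029 = 0.133030
λ₂=(a−b·0.073)/D = (0.211707−2.052195·0.073)/2.833029 = 0.021848
w* = 0.133030·x + 0.021848·y:
  w_0 = 0.133030·1.0928 + 0.021848·12.8807 = 0.4268  (Tesla)
  w_1 = 0.133030·1.1771 + 0.021848·6.0631 = 0.2891  (Pfizer)
  w_2 = 0.133030·-0.2177 + 0.021848·14.3312 = 0.2842  (JPMorgan)
Σw_i=1.0000  μᵀw=0.0730
σ²=wᵀΣw=λ₁·μ_p+λ₂ = 0.133030·0.073 + 0.021848 = 0.031559 ≈ 0.0316


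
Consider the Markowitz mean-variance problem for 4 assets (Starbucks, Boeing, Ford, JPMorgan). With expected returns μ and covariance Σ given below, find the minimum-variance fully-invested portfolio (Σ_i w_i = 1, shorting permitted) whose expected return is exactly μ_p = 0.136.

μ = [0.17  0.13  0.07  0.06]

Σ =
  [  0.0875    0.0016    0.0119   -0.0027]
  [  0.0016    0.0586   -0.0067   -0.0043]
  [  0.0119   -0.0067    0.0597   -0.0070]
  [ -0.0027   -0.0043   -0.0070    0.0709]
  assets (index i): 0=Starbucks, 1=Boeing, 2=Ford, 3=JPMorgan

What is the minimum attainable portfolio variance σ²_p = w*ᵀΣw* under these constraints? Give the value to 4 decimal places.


p=Σ⁻¹μ = [1.7685  2.3971  1.2274  1.1802]
q=Σ⁻¹𝟙 = [8.9744  20.3172  19.3035  17.5842]
a=μᵀp=0.768997  b=𝟙ᵀp=6.573174  c=𝟙ᵀq=66.179253  D=ac−b²=7.684997
λ₁=(c·0.136−b)/D = (66.179253·0.136−6.573174)/7.684997 = 0.315837
λ₂=(a−b·0.136)/D = (0.768997−6.573174·0.136)/7.684997 = -0.016260
w* = 0.315837·p + -0.016260·q:
  w_0 = 0.315837·1.7685 + -0.016260·8.9744 = 0.4126  (Starbucks)
  w_1 = 0.315837·2.3971 + -0.016260·20.3172 = 0.4267  (Boeing)
  w_2 = 0.315837·1.2274 + -0.016260·19.3035 = 0.0738  (Ford)
  w_3 = 0.315837·1.1802 + -0.016260·17.5842 = 0.0868  (JPMorgan)
Σw_i=1.0000  μᵀw=0.1360
σ²=wᵀΣw=λ₁·μ_p+λ₂ = 0.315837·0.136 + -0.016260 = 0.026694 ≈ 0.0267

0.0267


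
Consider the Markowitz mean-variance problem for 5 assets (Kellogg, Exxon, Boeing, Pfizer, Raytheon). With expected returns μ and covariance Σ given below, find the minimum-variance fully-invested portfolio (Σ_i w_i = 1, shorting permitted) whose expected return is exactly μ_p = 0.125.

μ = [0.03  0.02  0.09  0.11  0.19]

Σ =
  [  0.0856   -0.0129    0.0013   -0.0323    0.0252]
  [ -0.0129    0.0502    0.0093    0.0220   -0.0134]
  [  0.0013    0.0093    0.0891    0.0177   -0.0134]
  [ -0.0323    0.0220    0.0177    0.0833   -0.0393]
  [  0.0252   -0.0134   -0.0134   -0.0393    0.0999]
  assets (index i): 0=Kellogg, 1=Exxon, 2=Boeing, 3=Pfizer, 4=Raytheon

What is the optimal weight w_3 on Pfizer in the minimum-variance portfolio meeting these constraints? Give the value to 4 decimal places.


0.3556

p=Σ⁻¹μ = [0.4846  -0.0493  0.9127  2.7281  2.9687]
q=Σ⁻¹𝟙 = [16.9105  18.6181  7.6181  20.1331  17.1837]
a=μᵀp=0.959841  b=𝟙ᵀp=7.044858  c=𝟙ᵀq=80.463611  D=ac−b²=27.602249
λ₁=(c·0.125−b)/D = (80.463611·0.125−7.044858)/27.602249 = 0.109161
λ₂=(a−b·0.125)/D = (0.959841−7.044858·0.125)/27.602249 = 0.002871
w* = 0.109161·p + 0.002871·q:
  w_0 = 0.109161·0.4846 + 0.002871·16.9105 = 0.1014  (Kellogg)
  w_1 = 0.109161·-0.0493 + 0.002871·18.6181 = 0.0481  (Exxon)
  w_2 = 0.109161·0.9127 + 0.002871·7.6181 = 0.1215  (Boeing)
  w_3 = 0.109161·2.7281 + 0.002871·20.1331 = 0.3556  (Pfizer)
  w_4 = 0.109161·2.9687 + 0.002871·17.1837 = 0.3734  (Raytheon)
Σw_i=1.0000  μᵀw=0.1250
σ²=wᵀΣw=λ₁·μ_p+λ₂ = 0.109161·0.125 + 0.002871 = 0.016516 ≈ 0.0165


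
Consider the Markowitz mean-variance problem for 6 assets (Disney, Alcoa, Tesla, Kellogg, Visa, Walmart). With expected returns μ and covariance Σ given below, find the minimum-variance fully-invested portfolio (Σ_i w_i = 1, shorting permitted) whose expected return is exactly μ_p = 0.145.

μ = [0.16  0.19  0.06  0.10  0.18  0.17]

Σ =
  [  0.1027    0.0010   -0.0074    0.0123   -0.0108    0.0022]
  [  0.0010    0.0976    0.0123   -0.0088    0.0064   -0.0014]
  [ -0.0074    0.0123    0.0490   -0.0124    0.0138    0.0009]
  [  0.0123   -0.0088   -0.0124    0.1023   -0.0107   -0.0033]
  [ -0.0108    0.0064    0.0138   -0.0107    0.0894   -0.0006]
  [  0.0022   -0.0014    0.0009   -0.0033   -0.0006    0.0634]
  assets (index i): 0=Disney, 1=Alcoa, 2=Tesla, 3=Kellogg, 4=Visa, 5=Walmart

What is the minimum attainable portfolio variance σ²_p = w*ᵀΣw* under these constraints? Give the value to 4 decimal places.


g=Σ⁻¹μ = [1.5951  1.8641  0.6821  1.3419  2.1464  2.7477]
h=Σ⁻¹𝟙 = [10.2561  8.3675  19.9851  13.2959  10.4402  16.1089]
a=μᵀg=1.637964  b=𝟙ᵀg=10.377231  c=𝟙ᵀh=78.453628  D=ac−b²=20.817303
λ₁=(c·0.145−b)/D = (78.453628·0.145−10.377231)/20.817303 = 0.047967
λ₂=(a−b·0.145)/D = (1.637964−10.377231·0.145)/20.817303 = 0.006402
w* = 0.047967·g + 0.006402·h:
  w_0 = 0.047967·1.5951 + 0.006402·10.2561 = 0.1422  (Disney)
  w_1 = 0.047967·1.8641 + 0.006402·8.3675 = 0.1430  (Alcoa)
  w_2 = 0.047967·0.6821 + 0.006402·19.9851 = 0.1607  (Tesla)
  w_3 = 0.047967·1.3419 + 0.006402·13.2959 = 0.1495  (Kellogg)
  w_4 = 0.047967·2.1464 + 0.006402·10.4402 = 0.1698  (Visa)
  w_5 = 0.047967·2.7477 + 0.006402·16.1089 = 0.2349  (Walmart)
Σw_i=1.0000  μᵀw=0.1450
σ²=wᵀΣw=λ₁·μ_p+λ₂ = 0.047967·0.145 + 0.006402 = 0.013357 ≈ 0.0134

0.0134


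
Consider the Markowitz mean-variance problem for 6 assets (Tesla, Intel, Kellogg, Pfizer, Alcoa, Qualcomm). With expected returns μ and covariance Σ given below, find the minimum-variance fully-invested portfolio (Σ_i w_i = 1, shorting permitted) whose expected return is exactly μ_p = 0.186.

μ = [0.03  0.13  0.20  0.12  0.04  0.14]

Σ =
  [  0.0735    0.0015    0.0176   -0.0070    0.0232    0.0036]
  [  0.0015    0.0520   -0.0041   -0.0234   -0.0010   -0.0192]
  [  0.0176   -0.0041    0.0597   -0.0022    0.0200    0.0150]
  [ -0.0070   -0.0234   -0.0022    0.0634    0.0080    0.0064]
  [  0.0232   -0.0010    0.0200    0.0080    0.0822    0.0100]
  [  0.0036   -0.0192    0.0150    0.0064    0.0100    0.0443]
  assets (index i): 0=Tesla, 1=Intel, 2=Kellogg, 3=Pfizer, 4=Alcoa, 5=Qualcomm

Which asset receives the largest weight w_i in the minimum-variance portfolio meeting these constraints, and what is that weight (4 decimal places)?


Intel (0.4016)

x=Σ⁻¹μ = [0.0468  6.1535  3.1773  3.9771  -1.1511  4.4329]
y=Σ⁻¹𝟙 = [11.7692  46.1126  9.0106  30.9586  0.0550  34.0665]
a=μᵀx=2.488626  b=𝟙ᵀx=16.636387  c=𝟙ᵀy=131.972592  D=ac−b²=51.661045
λ₁=(c·0.186−b)/D = (131.972592·0.186−16.636387)/51.661045 = 0.153123
λ₂=(a−b·0.186)/D = (2.488626−16.636387·0.186)/51.661045 = -0.011725
w* = 0.153123·x + -0.011725·y:
  w_0 = 0.153123·0.0468 + -0.011725·11.7692 = -0.1308  (Tesla)
  w_1 = 0.153123·6.1535 + -0.011725·46.1126 = 0.4016  (Intel)
  w_2 = 0.153123·3.1773 + -0.011725·9.0106 = 0.3809  (Kellogg)
  w_3 = 0.153123·3.9771 + -0.011725·30.9586 = 0.2460  (Pfizer)
  w_4 = 0.153123·-1.1511 + -0.011725·0.0550 = -0.1769  (Alcoa)
  w_5 = 0.153123·4.4329 + -0.011725·34.0665 = 0.2793  (Qualcomm)
Σw_i=1.0000  μᵀw=0.1860
σ²=wᵀΣw=λ₁·μ_p+λ₂ = 0.153123·0.186 + -0.011725 = 0.016756 ≈ 0.0168


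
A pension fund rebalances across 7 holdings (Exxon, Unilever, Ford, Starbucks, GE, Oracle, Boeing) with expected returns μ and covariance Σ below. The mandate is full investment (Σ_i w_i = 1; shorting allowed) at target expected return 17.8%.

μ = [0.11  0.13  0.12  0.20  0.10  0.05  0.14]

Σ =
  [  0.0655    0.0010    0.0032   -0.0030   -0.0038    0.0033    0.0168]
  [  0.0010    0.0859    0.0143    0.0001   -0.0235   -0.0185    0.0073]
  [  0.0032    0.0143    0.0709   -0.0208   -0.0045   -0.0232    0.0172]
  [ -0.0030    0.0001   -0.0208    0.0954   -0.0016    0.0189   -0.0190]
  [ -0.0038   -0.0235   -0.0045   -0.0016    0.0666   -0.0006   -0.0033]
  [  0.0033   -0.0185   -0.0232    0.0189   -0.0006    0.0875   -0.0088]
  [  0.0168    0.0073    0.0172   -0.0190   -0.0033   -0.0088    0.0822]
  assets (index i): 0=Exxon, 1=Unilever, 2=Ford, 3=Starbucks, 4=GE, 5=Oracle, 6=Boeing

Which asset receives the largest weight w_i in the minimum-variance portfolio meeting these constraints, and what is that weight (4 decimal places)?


Starbucks (0.5173)

g=Σ⁻¹μ = [1.3377  1.9281  2.1716  2.7681  2.5637  1.0914  1.6637]
h=Σ⁻¹𝟙 = [12.6110  18.0006  18.9390  13.8547  24.3626  17.9737  10.1312]
a=μᵀg=1.755858  b=𝟙ᵀg=13.524209  c=𝟙ᵀh=115.872725  D=ac−b²=20.551808
λ₁=(c·0.178−b)/D = (115.872725·0.178−13.524209)/20.551808 = 0.345524
λ₂=(a−b·0.178)/D = (1.755858−13.524209·0.178)/20.551808 = -0.031698
w* = 0.345524·g + -0.031698·h:
  w_0 = 0.345524·1.3377 + -0.031698·12.6110 = 0.0624  (Exxon)
  w_1 = 0.345524·1.9281 + -0.031698·18.0006 = 0.0956  (Unilever)
  w_2 = 0.345524·2.1716 + -0.031698·18.9390 = 0.1500  (Ford)
  w_3 = 0.345524·2.7681 + -0.031698·13.8547 = 0.5173  (Starbucks)
  w_4 = 0.345524·2.5637 + -0.031698·24.3626 = 0.1136  (GE)
  w_5 = 0.345524·1.0914 + -0.031698·17.9737 = -0.1926  (Oracle)
  w_6 = 0.345524·1.6637 + -0.031698·10.1312 = 0.2537  (Boeing)
Σw_i=1.0000  μᵀw=0.1780
σ²=wᵀΣw=λ₁·μ_p+λ₂ = 0.345524·0.178 + -0.031698 = 0.029805 ≈ 0.0298


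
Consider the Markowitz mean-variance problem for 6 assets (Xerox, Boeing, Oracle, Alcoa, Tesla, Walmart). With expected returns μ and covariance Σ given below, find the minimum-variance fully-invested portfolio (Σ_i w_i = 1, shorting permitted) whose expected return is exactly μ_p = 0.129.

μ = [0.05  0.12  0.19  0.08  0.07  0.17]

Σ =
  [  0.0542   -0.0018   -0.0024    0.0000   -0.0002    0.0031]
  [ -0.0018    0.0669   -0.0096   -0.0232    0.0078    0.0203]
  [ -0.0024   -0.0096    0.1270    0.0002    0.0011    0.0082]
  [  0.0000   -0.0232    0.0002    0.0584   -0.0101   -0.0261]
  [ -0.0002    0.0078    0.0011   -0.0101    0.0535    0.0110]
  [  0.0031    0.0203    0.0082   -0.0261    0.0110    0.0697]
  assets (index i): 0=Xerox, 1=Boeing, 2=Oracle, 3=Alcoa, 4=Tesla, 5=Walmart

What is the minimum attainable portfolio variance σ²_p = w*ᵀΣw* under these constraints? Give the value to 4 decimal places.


0.0119

p=Σ⁻¹μ = [0.9135  2.3618  1.4986  3.7212  1.0720  2.7585]
q=Σ⁻¹𝟙 = [18.6714  22.0907  8.5897  36.6436  18.8228  16.8234]
a=μᵀp=1.455502  b=𝟙ᵀp=12.325568  c=𝟙ᵀq=121.641694  D=ac−b²=25.130087
λ₁=(c·0.129−b)/D = (121.641694·0.129−12.325568)/25.130087 = 0.133951
λ₂=(a−b·0.129)/D = (1.455502−12.325568·0.129)/25.130087 = -0.005352
w* = 0.133951·p + -0.005352·q:
  w_0 = 0.133951·0.9135 + -0.005352·18.6714 = 0.0224  (Xerox)
  w_1 = 0.133951·2.3618 + -0.005352·22.0907 = 0.1981  (Boeing)
  w_2 = 0.133951·1.4986 + -0.005352·8.5897 = 0.1548  (Oracle)
  w_3 = 0.133951·3.7212 + -0.005352·36.6436 = 0.3023  (Alcoa)
  w_4 = 0.133951·1.0720 + -0.005352·18.8228 = 0.0429  (Tesla)
  w_5 = 0.133951·2.7585 + -0.005352·16.8234 = 0.2795  (Walmart)
Σw_i=1.0000  μᵀw=0.1290
σ²=wᵀΣw=λ₁·μ_p+λ₂ = 0.133951·0.129 + -0.005352 = 0.011928 ≈ 0.0119


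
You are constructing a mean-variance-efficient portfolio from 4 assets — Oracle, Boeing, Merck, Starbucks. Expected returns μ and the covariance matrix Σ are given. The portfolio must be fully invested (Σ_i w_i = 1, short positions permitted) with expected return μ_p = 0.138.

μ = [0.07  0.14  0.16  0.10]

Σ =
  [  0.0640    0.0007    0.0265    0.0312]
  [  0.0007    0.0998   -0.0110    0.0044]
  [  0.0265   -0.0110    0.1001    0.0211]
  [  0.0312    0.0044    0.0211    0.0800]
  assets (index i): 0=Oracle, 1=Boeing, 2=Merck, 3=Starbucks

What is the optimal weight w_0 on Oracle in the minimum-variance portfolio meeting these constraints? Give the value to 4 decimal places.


p=Σ⁻¹μ = [0.0644  1.5471  1.6001  0.7178]
q=Σ⁻¹𝟙 = [9.3936  10.4820  7.3210  6.3291]
a=μᵀp=0.548885  b=𝟙ᵀp=3.929299  c=𝟙ᵀq=33.525672  D=ac−b²=2.962346
λ₁=(c·0.138−b)/D = (33.525672·0.138−3.929299)/2.962346 = 0.235369
λ₂=(a−b·0.138)/D = (0.548885−3.929299·0.138)/2.962346 = 0.002242
w* = 0.235369·p + 0.002242·q:
  w_0 = 0.235369·0.0644 + 0.002242·9.3936 = 0.0362  (Oracle)
  w_1 = 0.235369·1.5471 + 0.002242·10.4820 = 0.3876  (Boeing)
  w_2 = 0.235369·1.6001 + 0.002242·7.3210 = 0.3930  (Merck)
  w_3 = 0.235369·0.7178 + 0.002242·6.3291 = 0.1831  (Starbucks)
Σw_i=1.0000  μᵀw=0.1380
σ²=wᵀΣw=λ₁·μ_p+λ₂ = 0.235369·0.138 + 0.002242 = 0.034723 ≈ 0.0347

0.0362


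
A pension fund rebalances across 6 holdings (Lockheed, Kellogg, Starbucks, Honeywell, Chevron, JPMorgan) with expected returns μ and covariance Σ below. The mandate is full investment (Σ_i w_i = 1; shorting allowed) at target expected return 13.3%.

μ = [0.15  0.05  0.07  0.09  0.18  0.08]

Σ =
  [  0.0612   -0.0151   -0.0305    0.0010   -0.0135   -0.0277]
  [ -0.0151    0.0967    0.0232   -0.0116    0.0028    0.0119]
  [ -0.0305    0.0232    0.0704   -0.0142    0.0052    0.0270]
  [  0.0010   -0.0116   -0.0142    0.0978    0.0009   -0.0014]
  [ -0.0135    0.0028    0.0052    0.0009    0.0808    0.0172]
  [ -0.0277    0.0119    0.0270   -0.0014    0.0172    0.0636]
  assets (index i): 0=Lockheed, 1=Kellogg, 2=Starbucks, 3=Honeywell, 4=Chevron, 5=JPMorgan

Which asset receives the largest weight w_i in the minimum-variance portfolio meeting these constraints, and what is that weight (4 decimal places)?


u=Σ⁻¹μ = [5.1143  0.6055  2.4404  1.2948  2.5322  1.6797]
v=Σ⁻¹𝟙 = [41.8662  10.2453  23.7699  14.6076  13.3515  18.6603]
a=μᵀu=1.674946  b=𝟙ᵀu=13.666865  c=𝟙ᵀv=122.500798  D=ac−b²=18.399042
λ₁=(c·0.133−b)/D = (122.500798·0.133−13.666865)/18.399042 = 0.142711
λ₂=(a−b·0.133)/D = (1.674946−13.666865·0.133)/18.399042 = -0.007758
w* = 0.142711·u + -0.007758·v:
  w_0 = 0.142711·5.1143 + -0.007758·41.8662 = 0.4050  (Lockheed)
  w_1 = 0.142711·0.6055 + -0.007758·10.2453 = 0.0069  (Kellogg)
  w_2 = 0.142711·2.4404 + -0.007758·23.7699 = 0.1639  (Starbucks)
  w_3 = 0.142711·1.2948 + -0.007758·14.6076 = 0.0715  (Honeywell)
  w_4 = 0.142711·2.5322 + -0.007758·13.3515 = 0.2578  (Chevron)
  w_5 = 0.142711·1.6797 + -0.007758·18.6603 = 0.0949  (JPMorgan)
Σw_i=1.0000  μᵀw=0.1330
σ²=wᵀΣw=λ₁·μ_p+λ₂ = 0.142711·0.133 + -0.007758 = 0.011222 ≈ 0.0112

Lockheed (0.4050)


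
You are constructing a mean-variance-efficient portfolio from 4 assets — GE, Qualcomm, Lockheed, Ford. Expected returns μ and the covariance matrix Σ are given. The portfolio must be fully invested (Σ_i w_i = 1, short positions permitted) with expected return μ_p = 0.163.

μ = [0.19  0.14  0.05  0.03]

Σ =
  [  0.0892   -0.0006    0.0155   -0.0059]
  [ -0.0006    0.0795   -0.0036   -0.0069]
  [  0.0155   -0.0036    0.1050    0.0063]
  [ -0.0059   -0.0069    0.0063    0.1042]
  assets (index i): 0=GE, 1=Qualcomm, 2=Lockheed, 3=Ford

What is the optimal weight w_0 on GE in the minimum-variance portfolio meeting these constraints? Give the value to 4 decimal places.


0.5455

p=Σ⁻¹μ = [2.1434  1.8309  0.1914  0.5189]
q=Σ⁻¹𝟙 = [10.6555  13.9363  7.7895  10.6521]
a=μᵀp=0.688714  b=𝟙ᵀp=4.684670  c=𝟙ᵀq=43.033495  D=ac−b²=7.691642
λ₁=(c·0.163−b)/D = (43.033495·0.163−4.684670)/7.691642 = 0.302899
λ₂=(a−b·0.163)/D = (0.688714−4.684670·0.163)/7.691642 = -0.009736
w* = 0.302899·p + -0.009736·q:
  w_0 = 0.302899·2.1434 + -0.009736·10.6555 = 0.5455  (GE)
  w_1 = 0.302899·1.8309 + -0.009736·13.9363 = 0.4189  (Qualcomm)
  w_2 = 0.302899·0.1914 + -0.009736·7.7895 = -0.0179  (Lockheed)
  w_3 = 0.302899·0.5189 + -0.009736·10.6521 = 0.0535  (Ford)
Σw_i=1.0000  μᵀw=0.1630
σ²=wᵀΣw=λ₁·μ_p+λ₂ = 0.302899·0.163 + -0.009736 = 0.039636 ≈ 0.0396


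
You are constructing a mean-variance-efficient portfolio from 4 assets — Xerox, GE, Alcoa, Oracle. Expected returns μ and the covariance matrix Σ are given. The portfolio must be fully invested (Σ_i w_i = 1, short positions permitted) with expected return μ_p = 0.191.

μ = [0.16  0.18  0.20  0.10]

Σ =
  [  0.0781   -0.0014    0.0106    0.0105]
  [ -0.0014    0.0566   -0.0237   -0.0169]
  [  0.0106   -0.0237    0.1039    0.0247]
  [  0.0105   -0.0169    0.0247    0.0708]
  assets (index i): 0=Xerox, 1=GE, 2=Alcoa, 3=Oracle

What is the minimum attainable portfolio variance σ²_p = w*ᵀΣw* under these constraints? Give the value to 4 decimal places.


0.0251

p=Σ⁻¹μ = [1.6029  4.6888  2.4923  1.4244]
q=Σ⁻¹𝟙 = [9.7196  27.1535  11.1998  15.2571]
a=μᵀp=1.741350  b=𝟙ᵀp=10.208431  c=𝟙ᵀq=63.329973  D=ac−b²=6.067596
λ₁=(c·0.191−b)/D = (63.329973·0.191−10.208431)/6.067596 = 0.311094
λ₂=(a−b·0.191)/D = (1.741350−10.208431·0.191)/6.067596 = -0.034356
w* = 0.311094·p + -0.034356·q:
  w_0 = 0.311094·1.6029 + -0.034356·9.7196 = 0.1647  (Xerox)
  w_1 = 0.311094·4.6888 + -0.034356·27.1535 = 0.5258  (GE)
  w_2 = 0.311094·2.4923 + -0.034356·11.1998 = 0.3906  (Alcoa)
  w_3 = 0.311094·1.4244 + -0.034356·15.2571 = -0.0810  (Oracle)
Σw_i=1.0000  μᵀw=0.1910
σ²=wᵀΣw=λ₁·μ_p+λ₂ = 0.311094·0.191 + -0.034356 = 0.025063 ≈ 0.0251


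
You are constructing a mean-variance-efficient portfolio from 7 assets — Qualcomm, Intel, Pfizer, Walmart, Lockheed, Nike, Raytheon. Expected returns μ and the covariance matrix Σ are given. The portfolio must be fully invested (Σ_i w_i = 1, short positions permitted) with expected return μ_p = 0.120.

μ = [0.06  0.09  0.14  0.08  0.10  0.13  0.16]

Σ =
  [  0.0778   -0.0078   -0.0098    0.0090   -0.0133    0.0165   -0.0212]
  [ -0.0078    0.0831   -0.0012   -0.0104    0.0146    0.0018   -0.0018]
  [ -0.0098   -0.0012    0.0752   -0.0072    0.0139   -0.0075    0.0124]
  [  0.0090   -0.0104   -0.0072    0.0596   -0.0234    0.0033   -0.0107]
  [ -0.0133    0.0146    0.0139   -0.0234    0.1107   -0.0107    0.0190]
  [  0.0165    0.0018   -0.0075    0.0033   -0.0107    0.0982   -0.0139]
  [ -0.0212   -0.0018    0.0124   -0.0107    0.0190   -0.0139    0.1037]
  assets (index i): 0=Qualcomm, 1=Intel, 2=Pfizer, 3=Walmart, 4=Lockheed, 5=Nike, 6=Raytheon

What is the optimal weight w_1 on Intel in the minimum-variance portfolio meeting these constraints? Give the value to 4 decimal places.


g=Σ⁻¹μ = [1.2309  1.3497  1.9326  2.2399  0.9339  1.5285  1.8518]
h=Σ⁻¹𝟙 = [16.7010  15.0350  14.8628  24.8927  11.1568  10.5233  13.4761]
a=μᵀg=1.233462  b=𝟙ᵀg=11.067313  c=𝟙ᵀh=106.647807  D=ac−b²=9.060626
λ₁=(c·0.120−b)/D = (106.647807·0.120−11.067313)/9.060626 = 0.190983
λ₂=(a−b·0.120)/D = (1.233462−11.067313·0.120)/9.060626 = -0.010442
w* = 0.190983·g + -0.010442·h:
  w_0 = 0.190983·1.2309 + -0.010442·16.7010 = 0.0607  (Qualcomm)
  w_1 = 0.190983·1.3497 + -0.010442·15.0350 = 0.1008  (Intel)
  w_2 = 0.190983·1.9326 + -0.010442·14.8628 = 0.2139  (Pfizer)
  w_3 = 0.190983·2.2399 + -0.010442·24.8927 = 0.1678  (Walmart)
  w_4 = 0.190983·0.9339 + -0.010442·11.1568 = 0.0619  (Lockheed)
  w_5 = 0.190983·1.5285 + -0.010442·10.5233 = 0.1820  (Nike)
  w_6 = 0.190983·1.8518 + -0.010442·13.4761 = 0.2129  (Raytheon)
Σw_i=1.0000  μᵀw=0.1200
σ²=wᵀΣw=λ₁·μ_p+λ₂ = 0.190983·0.120 + -0.010442 = 0.012475 ≈ 0.0125

0.1008


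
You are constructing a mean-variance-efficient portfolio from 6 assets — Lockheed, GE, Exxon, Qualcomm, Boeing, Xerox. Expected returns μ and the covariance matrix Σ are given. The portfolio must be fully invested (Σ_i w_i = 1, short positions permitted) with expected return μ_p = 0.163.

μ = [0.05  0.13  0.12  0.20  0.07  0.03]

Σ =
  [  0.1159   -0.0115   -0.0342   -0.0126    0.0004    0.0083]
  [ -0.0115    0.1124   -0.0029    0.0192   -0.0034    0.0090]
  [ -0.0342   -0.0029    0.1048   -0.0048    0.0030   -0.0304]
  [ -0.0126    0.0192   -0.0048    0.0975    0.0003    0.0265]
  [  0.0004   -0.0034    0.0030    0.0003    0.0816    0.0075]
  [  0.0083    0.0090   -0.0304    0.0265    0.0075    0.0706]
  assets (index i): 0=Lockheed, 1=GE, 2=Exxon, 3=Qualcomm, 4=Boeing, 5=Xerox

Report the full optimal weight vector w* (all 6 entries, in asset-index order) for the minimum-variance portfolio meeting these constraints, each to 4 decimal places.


0.1722  0.1754  0.2324  0.5104  0.1080  -0.1985

x=Σ⁻¹μ = [1.2421  0.9938  1.6462  2.0985  0.8263  -0.0144]
y=Σ⁻¹𝟙 = [14.7646  8.7436  19.2249  7.0506  10.3578  15.8453]
a=μᵀx=0.865947  b=𝟙ᵀx=6.792409  c=𝟙ᵀy=75.986794  D=ac−b²=19.663713
λ₁=(c·0.163−b)/D = (75.986794·0.163−6.792409)/19.663713 = 0.284455
λ₂=(a−b·0.163)/D = (0.865947−6.792409·0.163)/19.663713 = -0.012267
w* = 0.284455·x + -0.012267·y:
  w_0 = 0.284455·1.2421 + -0.012267·14.7646 = 0.1722  (Lockheed)
  w_1 = 0.284455·0.9938 + -0.012267·8.7436 = 0.1754  (GE)
  w_2 = 0.284455·1.6462 + -0.012267·19.2249 = 0.2324  (Exxon)
  w_3 = 0.284455·2.0985 + -0.012267·7.0506 = 0.5104  (Qualcomm)
  w_4 = 0.284455·0.8263 + -0.012267·10.3578 = 0.1080  (Boeing)
  w_5 = 0.284455·-0.0144 + -0.012267·15.8453 = -0.1985  (Xerox)
Σw_i=1.0000  μᵀw=0.1630
σ²=wᵀΣw=λ₁·μ_p+λ₂ = 0.284455·0.163 + -0.012267 = 0.034099 ≈ 0.0341


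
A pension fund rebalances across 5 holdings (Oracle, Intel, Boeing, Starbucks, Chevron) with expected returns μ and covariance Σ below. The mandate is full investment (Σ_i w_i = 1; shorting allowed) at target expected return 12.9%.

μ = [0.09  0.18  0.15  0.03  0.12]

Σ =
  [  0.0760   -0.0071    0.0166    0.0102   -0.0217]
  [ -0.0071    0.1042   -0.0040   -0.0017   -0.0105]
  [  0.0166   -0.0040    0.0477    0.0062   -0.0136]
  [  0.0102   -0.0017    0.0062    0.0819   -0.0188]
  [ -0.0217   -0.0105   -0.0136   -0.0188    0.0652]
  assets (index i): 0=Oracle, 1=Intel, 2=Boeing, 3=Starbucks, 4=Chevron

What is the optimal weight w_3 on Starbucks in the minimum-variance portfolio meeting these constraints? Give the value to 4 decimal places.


0.0789

g=Σ⁻¹μ = [1.5463  2.3689  3.7716  0.7990  3.7537]
h=Σ⁻¹𝟙 = [16.6264  15.2265  23.7420  16.2224  32.9531]
a=μᵀg=1.605716  b=𝟙ᵀg=12.239482  c=𝟙ᵀh=104.770342  D=ac−b²=18.426504
λ₁=(c·0.129−b)/D = (104.770342·0.129−12.239482)/18.426504 = 0.069242
λ₂=(a−b·0.129)/D = (1.605716−12.239482·0.129)/18.426504 = 0.001456
w* = 0.069242·g + 0.001456·h:
  w_0 = 0.069242·1.5463 + 0.001456·16.6264 = 0.1313  (Oracle)
  w_1 = 0.069242·2.3689 + 0.001456·15.2265 = 0.1862  (Intel)
  w_2 = 0.069242·3.7716 + 0.001456·23.7420 = 0.2957  (Boeing)
  w_3 = 0.069242·0.7990 + 0.001456·16.2224 = 0.0789  (Starbucks)
  w_4 = 0.069242·3.7537 + 0.001456·32.9531 = 0.3079  (Chevron)
Σw_i=1.0000  μᵀw=0.1290
σ²=wᵀΣw=λ₁·μ_p+λ₂ = 0.069242·0.129 + 0.001456 = 0.010388 ≈ 0.0104


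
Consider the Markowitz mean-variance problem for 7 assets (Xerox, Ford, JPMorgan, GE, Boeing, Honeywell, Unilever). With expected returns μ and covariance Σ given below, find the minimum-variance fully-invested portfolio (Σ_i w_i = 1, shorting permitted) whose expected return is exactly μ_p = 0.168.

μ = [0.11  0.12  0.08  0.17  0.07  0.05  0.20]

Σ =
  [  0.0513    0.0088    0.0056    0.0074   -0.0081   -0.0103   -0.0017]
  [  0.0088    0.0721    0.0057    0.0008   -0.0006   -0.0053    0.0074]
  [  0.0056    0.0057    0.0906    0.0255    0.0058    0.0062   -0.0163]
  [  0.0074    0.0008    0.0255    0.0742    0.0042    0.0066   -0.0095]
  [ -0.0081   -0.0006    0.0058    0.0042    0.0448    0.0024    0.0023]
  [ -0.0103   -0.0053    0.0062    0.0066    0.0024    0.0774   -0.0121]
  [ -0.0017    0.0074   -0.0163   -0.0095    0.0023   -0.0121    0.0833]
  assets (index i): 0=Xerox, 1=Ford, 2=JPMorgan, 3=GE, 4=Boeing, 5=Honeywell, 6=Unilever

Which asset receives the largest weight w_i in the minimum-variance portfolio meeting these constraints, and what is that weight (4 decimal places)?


Unilever (0.3979)

u=Σ⁻¹μ = [2.1709  1.1573  0.4127  2.0860  1.5142  1.1928  2.7926]
v=Σ⁻¹𝟙 = [23.5365  10.2201  6.8875  7.8021  23.3611  17.2613  15.6771]
a=μᵀu=1.489465  b=𝟙ᵀu=11.326540  c=𝟙ᵀv=104.745687  D=ac−b²=27.724481
λ₁=(c·0.168−b)/D = (104.745687·0.168−11.326540)/27.724481 = 0.226180
λ₂=(a−b·0.168)/D = (1.489465−11.326540·0.168)/27.724481 = -0.014911
w* = 0.226180·u + -0.014911·v:
  w_0 = 0.226180·2.1709 + -0.014911·23.5365 = 0.1401  (Xerox)
  w_1 = 0.226180·1.1573 + -0.014911·10.2201 = 0.1094  (Ford)
  w_2 = 0.226180·0.4127 + -0.014911·6.8875 = -0.0093  (JPMorgan)
  w_3 = 0.226180·2.0860 + -0.014911·7.8021 = 0.3555  (GE)
  w_4 = 0.226180·1.5142 + -0.014911·23.3611 = -0.0058  (Boeing)
  w_5 = 0.226180·1.1928 + -0.014911·17.2613 = 0.0124  (Honeywell)
  w_6 = 0.226180·2.7926 + -0.014911·15.6771 = 0.3979  (Unilever)
Σw_i=1.0000  μᵀw=0.1680
σ²=wᵀΣw=λ₁·μ_p+λ₂ = 0.226180·0.168 + -0.014911 = 0.023088 ≈ 0.0231


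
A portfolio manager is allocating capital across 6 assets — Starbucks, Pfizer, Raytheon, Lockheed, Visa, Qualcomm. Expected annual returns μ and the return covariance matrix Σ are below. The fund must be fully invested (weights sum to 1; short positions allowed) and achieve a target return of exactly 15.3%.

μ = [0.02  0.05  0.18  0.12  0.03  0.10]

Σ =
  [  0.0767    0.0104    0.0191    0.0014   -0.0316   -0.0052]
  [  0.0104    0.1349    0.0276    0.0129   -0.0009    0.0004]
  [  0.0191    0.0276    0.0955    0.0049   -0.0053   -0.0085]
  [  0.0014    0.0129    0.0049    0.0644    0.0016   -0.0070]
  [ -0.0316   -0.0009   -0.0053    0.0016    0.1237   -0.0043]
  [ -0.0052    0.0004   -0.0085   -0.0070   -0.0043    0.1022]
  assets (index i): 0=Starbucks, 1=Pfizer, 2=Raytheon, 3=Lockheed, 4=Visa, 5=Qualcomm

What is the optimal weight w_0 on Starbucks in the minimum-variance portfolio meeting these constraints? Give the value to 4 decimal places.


-0.0801

p=Σ⁻¹μ = [-0.0099  -0.2170  1.9864  1.8873  0.3439  1.2878]
q=Σ⁻¹𝟙 = [16.7096  3.2468  7.2772  15.0306  12.9386  12.8013]
a=μᵀp=0.712072  b=𝟙ᵀp=5.278394  c=𝟙ᵀq=68.004202  D=ac−b²=20.562446
λ₁=(c·0.153−b)/D = (68.004202·0.153−5.278394)/20.562446 = 0.249302
λ₂=(a−b·0.153)/D = (0.712072−5.278394·0.153)/20.562446 = -0.004645
w* = 0.249302·p + -0.004645·q:
  w_0 = 0.249302·-0.0099 + -0.004645·16.7096 = -0.0801  (Starbucks)
  w_1 = 0.249302·-0.2170 + -0.004645·3.2468 = -0.0692  (Pfizer)
  w_2 = 0.249302·1.9864 + -0.004645·7.2772 = 0.4614  (Raytheon)
  w_3 = 0.249302·1.8873 + -0.004645·15.0306 = 0.4007  (Lockheed)
  w_4 = 0.249302·0.3439 + -0.004645·12.9386 = 0.0256  (Visa)
  w_5 = 0.249302·1.2878 + -0.004645·12.8013 = 0.2616  (Qualcomm)
Σw_i=1.0000  μᵀw=0.1530
σ²=wᵀΣw=λ₁·μ_p+λ₂ = 0.249302·0.153 + -0.004645 = 0.033498 ≈ 0.0335
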